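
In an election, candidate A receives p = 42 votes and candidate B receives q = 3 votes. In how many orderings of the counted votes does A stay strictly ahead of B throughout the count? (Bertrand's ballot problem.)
Strict-lead orderings = 12298

Total orderings of the 45 votes with 42 for A: C(45, 42) = 14190. By the Bertrand ballot formula (Cycle Lemma / reflection principle), the number of orderings in which A is strictly ahead of B throughout is (p − q)/(p + q) · C(p + q, p) = (42 − 3)/(42 + 3) · 14190 = 12298.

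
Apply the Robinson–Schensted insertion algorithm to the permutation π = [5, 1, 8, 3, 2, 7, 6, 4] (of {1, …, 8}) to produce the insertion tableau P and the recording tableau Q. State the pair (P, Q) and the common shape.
P = [1, 2, 4] / [3, 6] / [5, 7] / [8];  Q = [1, 3, 6] / [2, 4] / [5, 7] / [8];  common shape = (3, 2, 2, 1)

Row-insert the values π_1, π_2, … into P one at a time, bumping the leftmost entry strictly greater than the inserted value down to the next row. The recording tableau Q records, in position (i, j), the step at which that cell was added to P.
  Insert 5 (step 1): P = [5];  Q = [1]
  Insert 1 (step 2): P = [1] / [5];  Q = [1] / [2]
  Insert 8 (step 3): P = [1, 8] / [5];  Q = [1, 3] / [2]
  Insert 3 (step 4): P = [1, 3] / [5, 8];  Q = [1, 3] / [2, 4]
  Insert 2 (step 5): P = [1, 2] / [3, 8] / [5];  Q = [1, 3] / [2, 4] / [5]
  Insert 7 (step 6): P = [1, 2, 7] / [3, 8] / [5];  Q = [1, 3, 6] / [2, 4] / [5]
  Insert 6 (step 7): P = [1, 2, 6] / [3, 7] / [5, 8];  Q = [1, 3, 6] / [2, 4] / [5, 7]
  Insert 4 (step 8): P = [1, 2, 4] / [3, 6] / [5, 7] / [8];  Q = [1, 3, 6] / [2, 4] / [5, 7] / [8]
Final shape: (3, 2, 2, 1).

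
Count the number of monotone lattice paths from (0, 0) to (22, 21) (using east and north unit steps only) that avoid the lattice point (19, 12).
Number of paths = 1021002966360

Total paths from (0, 0) to (22, 21): C(43, 22) = 1052049481860. Paths through (19, 12): (paths (0, 0) → (19, 12)) × (paths (19, 12) → (22, 21)) = C(31, 19) · C(12, 3) = 141120525 · 220 = 31046515500. Avoidance count = 1052049481860 − 31046515500 = 1021002966360.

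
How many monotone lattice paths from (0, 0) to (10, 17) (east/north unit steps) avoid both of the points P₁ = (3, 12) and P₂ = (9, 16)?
Number of paths = 4181075

Inclusion–exclusion. Total paths: C(27, 10) = 8436285. Through P₁: C(15, 3)·C(12, 7) = 360360. Through P₂: C(25, 9)·C(2, 1) = 4085950. Since P₁ is strictly southwest of P₂, a monotone path through both must visit P₁ then P₂; paths through both = C(15, 3)·C(10, 6)·C(2, 1) = 191100. Avoid both = 8436285 − 360360 − 4085950 + 191100 = 4181075.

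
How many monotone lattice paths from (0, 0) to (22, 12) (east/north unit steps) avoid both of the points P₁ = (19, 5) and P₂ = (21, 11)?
Number of paths = 287584824

Inclusion–exclusion. Total paths: C(34, 22) = 548354040. Through P₁: C(24, 19)·C(10, 3) = 5100480. Through P₂: C(32, 21)·C(2, 1) = 258048960. Since P₁ is strictly southwest of P₂, a monotone path through both must visit P₁ then P₂; paths through both = C(24, 19)·C(8, 2)·C(2, 1) = 2380224. Avoid both = 548354040 − 5100480 − 258048960 + 2380224 = 287584824.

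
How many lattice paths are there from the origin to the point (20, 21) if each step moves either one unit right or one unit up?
Number of paths = 269128937220

A monotone lattice path from (0, 0) to (20, 21) consists of 20 east steps and 21 north steps in some order, so it is determined by which 20 of the 41 steps are east. The count is C(41, 20) = 269128937220.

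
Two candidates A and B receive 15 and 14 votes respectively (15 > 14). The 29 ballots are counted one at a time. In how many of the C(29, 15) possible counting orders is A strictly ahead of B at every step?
Strict-lead orderings = 2674440

Total orderings of the 29 votes with 15 for A: C(29, 15) = 77558760. By the Bertrand ballot formula (Cycle Lemma / reflection principle), the number of orderings in which A is strictly ahead of B throughout is (p − q)/(p + q) · C(p + q, p) = (15 − 14)/(15 + 14) · 77558760 = 2674440.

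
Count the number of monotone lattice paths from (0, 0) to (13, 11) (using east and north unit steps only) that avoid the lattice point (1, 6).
Number of paths = 2452828

Total paths from (0, 0) to (13, 11): C(24, 13) = 2496144. Paths through (1, 6): (paths (0, 0) → (1, 6)) × (paths (1, 6) → (13, 11)) = C(7, 1) · C(17, 12) = 7 · 6188 = 43316. Avoidance count = 2496144 − 43316 = 2452828.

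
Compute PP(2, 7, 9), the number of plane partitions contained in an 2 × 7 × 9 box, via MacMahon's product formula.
PP(2, 7, 9) = 27810640

Evaluate the triple product over i = 1..2, j = 1..7, k = 1..9. The factors are (2/1) · (3/2) · (4/3) · (5/4) · (6/5) · (7/6) · (8/7) · (9/8) · … (126 factors total). The numerators and denominators telescope so the product is an integer; carrying out the multiplication exactly gives PP(2, 7, 9) = 27810640.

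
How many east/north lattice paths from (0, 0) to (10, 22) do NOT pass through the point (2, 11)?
Number of paths = 58616844

Total paths from (0, 0) to (10, 22): C(32, 10) = 64512240. Paths through (2, 11): (paths (0, 0) → (2, 11)) × (paths (2, 11) → (10, 22)) = C(13, 2) · C(19, 8) = 78 · 75582 = 5895396. Avoidance count = 64512240 − 5895396 = 58616844.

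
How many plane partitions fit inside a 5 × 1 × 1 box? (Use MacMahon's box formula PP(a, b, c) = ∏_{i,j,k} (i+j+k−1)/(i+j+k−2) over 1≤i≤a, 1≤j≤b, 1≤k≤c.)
PP(5, 1, 1) = 6

Evaluate the triple product over i = 1..5, j = 1..1, k = 1..1. The factors are (2/1) · (3/2) · (4/3) · (5/4) · (6/5). The numerators and denominators telescope so the product is an integer; carrying out the multiplication exactly gives PP(5, 1, 1) = 6.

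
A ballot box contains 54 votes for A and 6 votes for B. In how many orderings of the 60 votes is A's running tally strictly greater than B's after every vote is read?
Strict-lead orderings = 40051088

Total orderings of the 60 votes with 54 for A: C(60, 54) = 50063860. By the Bertrand ballot formula (Cycle Lemma / reflection principle), the number of orderings in which A is strictly ahead of B throughout is (p − q)/(p + q) · C(p + q, p) = (54 − 6)/(54 + 6) · 50063860 = 40051088.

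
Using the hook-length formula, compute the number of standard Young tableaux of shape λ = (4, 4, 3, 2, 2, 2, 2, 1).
# SYT of shape (4, 4, 3, 2, 2, 2, 2, 1) = 30862650

Hook-length formula: f^λ = n! / Π hook(c), product over all cells c of the Young diagram. For λ = (4, 4, 3, 2, 2, 2, 2, 1), n = 20 boxes. Hook lengths by row (left-to-right, top-to-bottom): [11, 9, 4, 2]; [10, 8, 3, 1]; [8, 6, 1]; [6, 4]; [5, 3]; [4, 2]; [3, 1]; [1]. Product of hooks = 78829977600. So f^λ = 20! / 78829977600 = 2432902008176640000 / 78829977600 = 30862650.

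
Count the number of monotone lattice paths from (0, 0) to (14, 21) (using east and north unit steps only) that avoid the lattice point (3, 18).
Number of paths = 2319475280

Total paths from (0, 0) to (14, 21): C(35, 14) = 2319959400. Paths through (3, 18): (paths (0, 0) → (3, 18)) × (paths (3, 18) → (14, 21)) = C(21, 3) · C(14, 11) = 1330 · 364 = 484120. Avoidance count = 2319959400 − 484120 = 2319475280.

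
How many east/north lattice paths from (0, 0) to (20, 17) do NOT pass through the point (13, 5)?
Number of paths = 15473644326

Total paths from (0, 0) to (20, 17): C(37, 20) = 15905368710. Paths through (13, 5): (paths (0, 0) → (13, 5)) × (paths (13, 5) → (20, 17)) = C(18, 13) · C(19, 7) = 8568 · 50388 = 431724384. Avoidance count = 15905368710 − 431724384 = 15473644326.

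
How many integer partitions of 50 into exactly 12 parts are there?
p(50, 12 parts) = 17084

Partitions of n into exactly k parts are in bijection with partitions of n − k into at most k parts (subtract 1 from each part). So p(50, exactly 12) = p(38, parts ≤ 12). Computing via the recurrence p(m, j) = p(m, j−1) + p(m−j, j) gives 17084.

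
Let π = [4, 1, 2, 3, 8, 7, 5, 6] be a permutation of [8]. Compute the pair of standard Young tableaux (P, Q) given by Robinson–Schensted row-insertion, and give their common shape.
P = [1, 2, 3, 5, 6] / [4, 7] / [8];  Q = [1, 3, 4, 5, 8] / [2, 6] / [7];  common shape = (5, 2, 1)

Row-insert the values π_1, π_2, … into P one at a time, bumping the leftmost entry strictly greater than the inserted value down to the next row. The recording tableau Q records, in position (i, j), the step at which that cell was added to P.
  Insert 4 (step 1): P = [4];  Q = [1]
  Insert 1 (step 2): P = [1] / [4];  Q = [1] / [2]
  Insert 2 (step 3): P = [1, 2] / [4];  Q = [1, 3] / [2]
  Insert 3 (step 4): P = [1, 2, 3] / [4];  Q = [1, 3, 4] / [2]
  Insert 8 (step 5): P = [1, 2, 3, 8] / [4];  Q = [1, 3, 4, 5] / [2]
  Insert 7 (step 6): P = [1, 2, 3, 7] / [4, 8];  Q = [1, 3, 4, 5] / [2, 6]
  Insert 5 (step 7): P = [1, 2, 3, 5] / [4, 7] / [8];  Q = [1, 3, 4, 5] / [2, 6] / [7]
  Insert 6 (step 8): P = [1, 2, 3, 5, 6] / [4, 7] / [8];  Q = [1, 3, 4, 5, 8] / [2, 6] / [7]
Final shape: (5, 2, 1).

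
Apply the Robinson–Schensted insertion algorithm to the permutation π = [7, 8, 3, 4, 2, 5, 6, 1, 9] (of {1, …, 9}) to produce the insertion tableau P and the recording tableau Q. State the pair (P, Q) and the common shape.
P = [1, 4, 5, 6, 9] / [2, 8] / [3] / [7];  Q = [1, 2, 6, 7, 9] / [3, 4] / [5] / [8];  common shape = (5, 2, 1, 1)

Row-insert the values π_1, π_2, … into P one at a time, bumping the leftmost entry strictly greater than the inserted value down to the next row. The recording tableau Q records, in position (i, j), the step at which that cell was added to P.
  Insert 7 (step 1): P = [7];  Q = [1]
  Insert 8 (step 2): P = [7, 8];  Q = [1, 2]
  Insert 3 (step 3): P = [3, 8] / [7];  Q = [1, 2] / [3]
  Insert 4 (step 4): P = [3, 4] / [7, 8];  Q = [1, 2] / [3, 4]
  Insert 2 (step 5): P = [2, 4] / [3, 8] / [7];  Q = [1, 2] / [3, 4] / [5]
  Insert 5 (step 6): P = [2, 4, 5] / [3, 8] / [7];  Q = [1, 2, 6] / [3, 4] / [5]
  Insert 6 (step 7): P = [2, 4, 5, 6] / [3, 8] / [7];  Q = [1, 2, 6, 7] / [3, 4] / [5]
  Insert 1 (step 8): P = [1, 4, 5, 6] / [2, 8] / [3] / [7];  Q = [1, 2, 6, 7] / [3, 4] / [5] / [8]
  Insert 9 (step 9): P = [1, 4, 5, 6, 9] / [2, 8] / [3] / [7];  Q = [1, 2, 6, 7, 9] / [3, 4] / [5] / [8]
Final shape: (5, 2, 1, 1).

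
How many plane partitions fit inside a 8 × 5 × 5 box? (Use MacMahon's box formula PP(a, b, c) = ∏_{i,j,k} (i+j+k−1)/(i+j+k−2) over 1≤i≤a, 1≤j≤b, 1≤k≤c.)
PP(8, 5, 5) = 235234907908

Evaluate the triple product over i = 1..8, j = 1..5, k = 1..5. The factors are (2/1) · (3/2) · (4/3) · (5/4) · (6/5) · (3/2) · (4/3) · (5/4) · … (200 factors total). The numerators and denominators telescope so the product is an integer; carrying out the multiplication exactly gives PP(8, 5, 5) = 235234907908.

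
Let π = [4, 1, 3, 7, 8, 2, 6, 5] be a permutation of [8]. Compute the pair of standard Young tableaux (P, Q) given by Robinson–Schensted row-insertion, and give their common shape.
P = [1, 2, 5, 8] / [3, 6] / [4, 7];  Q = [1, 3, 4, 5] / [2, 7] / [6, 8];  common shape = (4, 2, 2)

Row-insert the values π_1, π_2, … into P one at a time, bumping the leftmost entry strictly greater than the inserted value down to the next row. The recording tableau Q records, in position (i, j), the step at which that cell was added to P.
  Insert 4 (step 1): P = [4];  Q = [1]
  Insert 1 (step 2): P = [1] / [4];  Q = [1] / [2]
  Insert 3 (step 3): P = [1, 3] / [4];  Q = [1, 3] / [2]
  Insert 7 (step 4): P = [1, 3, 7] / [4];  Q = [1, 3, 4] / [2]
  Insert 8 (step 5): P = [1, 3, 7, 8] / [4];  Q = [1, 3, 4, 5] / [2]
  Insert 2 (step 6): P = [1, 2, 7, 8] / [3] / [4];  Q = [1, 3, 4, 5] / [2] / [6]
  Insert 6 (step 7): P = [1, 2, 6, 8] / [3, 7] / [4];  Q = [1, 3, 4, 5] / [2, 7] / [6]
  Insert 5 (step 8): P = [1, 2, 5, 8] / [3, 6] / [4, 7];  Q = [1, 3, 4, 5] / [2, 7] / [6, 8]
Final shape: (4, 2, 2).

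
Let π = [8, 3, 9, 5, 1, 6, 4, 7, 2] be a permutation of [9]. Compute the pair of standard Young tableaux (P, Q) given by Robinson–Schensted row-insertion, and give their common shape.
P = [1, 2, 6, 7] / [3, 4] / [5, 9] / [8];  Q = [1, 3, 6, 8] / [2, 4] / [5, 7] / [9];  common shape = (4, 2, 2, 1)

Row-insert the values π_1, π_2, … into P one at a time, bumping the leftmost entry strictly greater than the inserted value down to the next row. The recording tableau Q records, in position (i, j), the step at which that cell was added to P.
  Insert 8 (step 1): P = [8];  Q = [1]
  Insert 3 (step 2): P = [3] / [8];  Q = [1] / [2]
  Insert 9 (step 3): P = [3, 9] / [8];  Q = [1, 3] / [2]
  Insert 5 (step 4): P = [3, 5] / [8, 9];  Q = [1, 3] / [2, 4]
  Insert 1 (step 5): P = [1, 5] / [3, 9] / [8];  Q = [1, 3] / [2, 4] / [5]
  Insert 6 (step 6): P = [1, 5, 6] / [3, 9] / [8];  Q = [1, 3, 6] / [2, 4] / [5]
  Insert 4 (step 7): P = [1, 4, 6] / [3, 5] / [8, 9];  Q = [1, 3, 6] / [2, 4] / [5, 7]
  Insert 7 (step 8): P = [1, 4, 6, 7] / [3, 5] / [8, 9];  Q = [1, 3, 6, 8] / [2, 4] / [5, 7]
  Insert 2 (step 9): P = [1, 2, 6, 7] / [3, 4] / [5, 9] / [8];  Q = [1, 3, 6, 8] / [2, 4] / [5, 7] / [9]
Final shape: (4, 2, 2, 1).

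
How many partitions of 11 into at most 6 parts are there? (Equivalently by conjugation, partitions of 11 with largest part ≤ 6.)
p(11, parts ≤ 6) = 44

Partitions of 11 with all parts ≤ 6: 6+5, 6+4+1, 6+3+2, 6+3+1+1, 6+2+2+1, 6+2+1+1+1, 6+1+1+1+1+1, 5+5+1, 5+4+2, 5+4+1+1, 5+3+3, 5+3+2+1, 5+3+1+1+1, 5+2+2+2, 5+2+2+1+1, 5+2+1+1+1+1, 5+1+1+1+1+1+1, 4+4+3, 4+4+2+1, 4+4+1+1+1, 4+3+3+1, 4+3+2+2, 4+3+2+1+1, 4+3+1+1+1+1, 4+2+2+2+1, 4+2+2+1+1+1, 4+2+1+1+1+1+1, 4+1+1+1+1+1+1+1, 3+3+3+2, 3+3+3+1+1, … (44 total). Count = 44.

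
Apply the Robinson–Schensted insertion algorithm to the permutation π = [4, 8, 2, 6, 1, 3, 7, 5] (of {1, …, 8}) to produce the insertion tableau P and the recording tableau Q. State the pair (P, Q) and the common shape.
P = [1, 3, 5] / [2, 6, 7] / [4, 8];  Q = [1, 2, 7] / [3, 4, 8] / [5, 6];  common shape = (3, 3, 2)

Row-insert the values π_1, π_2, … into P one at a time, bumping the leftmost entry strictly greater than the inserted value down to the next row. The recording tableau Q records, in position (i, j), the step at which that cell was added to P.
  Insert 4 (step 1): P = [4];  Q = [1]
  Insert 8 (step 2): P = [4, 8];  Q = [1, 2]
  Insert 2 (step 3): P = [2, 8] / [4];  Q = [1, 2] / [3]
  Insert 6 (step 4): P = [2, 6] / [4, 8];  Q = [1, 2] / [3, 4]
  Insert 1 (step 5): P = [1, 6] / [2, 8] / [4];  Q = [1, 2] / [3, 4] / [5]
  Insert 3 (step 6): P = [1, 3] / [2, 6] / [4, 8];  Q = [1, 2] / [3, 4] / [5, 6]
  Insert 7 (step 7): P = [1, 3, 7] / [2, 6] / [4, 8];  Q = [1, 2, 7] / [3, 4] / [5, 6]
  Insert 5 (step 8): P = [1, 3, 5] / [2, 6, 7] / [4, 8];  Q = [1, 2, 7] / [3, 4, 8] / [5, 6]
Final shape: (3, 3, 2).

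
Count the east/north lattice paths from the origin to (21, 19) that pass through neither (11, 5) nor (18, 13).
Number of paths = 107751462612

Inclusion–exclusion. Total paths: C(40, 21) = 131282408400. Through P₁: C(16, 11)·C(24, 10) = 8566766208. Through P₂: C(31, 18)·C(9, 3) = 17325258300. Since P₁ is strictly southwest of P₂, a monotone path through both must visit P₁ then P₂; paths through both = C(16, 11)·C(15, 7)·C(9, 3) = 2361078720. Avoid both = 131282408400 − 8566766208 − 17325258300 + 2361078720 = 107751462612.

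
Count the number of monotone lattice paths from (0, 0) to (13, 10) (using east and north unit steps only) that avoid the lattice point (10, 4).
Number of paths = 1059982

Total paths from (0, 0) to (13, 10): C(23, 13) = 1144066. Paths through (10, 4): (paths (0, 0) → (10, 4)) × (paths (10, 4) → (13, 10)) = C(14, 10) · C(9, 3) = 1001 · 84 = 84084. Avoidance count = 1144066 − 84084 = 1059982.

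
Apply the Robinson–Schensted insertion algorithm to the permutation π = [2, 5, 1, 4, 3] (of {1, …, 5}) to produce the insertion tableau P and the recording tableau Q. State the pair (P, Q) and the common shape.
P = [1, 3] / [2, 4] / [5];  Q = [1, 2] / [3, 4] / [5];  common shape = (2, 2, 1)

Row-insert the values π_1, π_2, … into P one at a time, bumping the leftmost entry strictly greater than the inserted value down to the next row. The recording tableau Q records, in position (i, j), the step at which that cell was added to P.
  Insert 2 (step 1): P = [2];  Q = [1]
  Insert 5 (step 2): P = [2, 5];  Q = [1, 2]
  Insert 1 (step 3): P = [1, 5] / [2];  Q = [1, 2] / [3]
  Insert 4 (step 4): P = [1, 4] / [2, 5];  Q = [1, 2] / [3, 4]
  Insert 3 (step 5): P = [1, 3] / [2, 4] / [5];  Q = [1, 2] / [3, 4] / [5]
Final shape: (2, 2, 1).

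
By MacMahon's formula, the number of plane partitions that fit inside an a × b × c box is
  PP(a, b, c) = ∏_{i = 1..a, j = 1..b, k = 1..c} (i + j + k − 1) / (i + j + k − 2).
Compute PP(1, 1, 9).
PP(1, 1, 9) = 10

Evaluate the triple product over i = 1..1, j = 1..1, k = 1..9. The factors are (2/1) · (3/2) · (4/3) · (5/4) · (6/5) · (7/6) · (8/7) · (9/8) · … (9 factors total). The numerators and denominators telescope so the product is an integer; carrying out the multiplication exactly gives PP(1, 1, 9) = 10.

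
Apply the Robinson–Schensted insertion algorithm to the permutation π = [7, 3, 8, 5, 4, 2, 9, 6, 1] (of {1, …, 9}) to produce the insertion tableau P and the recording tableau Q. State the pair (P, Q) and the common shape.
P = [1, 4, 6] / [2, 8, 9] / [3] / [5] / [7];  Q = [1, 3, 7] / [2, 4, 8] / [5] / [6] / [9];  common shape = (3, 3, 1, 1, 1)

Row-insert the values π_1, π_2, … into P one at a time, bumping the leftmost entry strictly greater than the inserted value down to the next row. The recording tableau Q records, in position (i, j), the step at which that cell was added to P.
  Insert 7 (step 1): P = [7];  Q = [1]
  Insert 3 (step 2): P = [3] / [7];  Q = [1] / [2]
  Insert 8 (step 3): P = [3, 8] / [7];  Q = [1, 3] / [2]
  Insert 5 (step 4): P = [3, 5] / [7, 8];  Q = [1, 3] / [2, 4]
  Insert 4 (step 5): P = [3, 4] / [5, 8] / [7];  Q = [1, 3] / [2, 4] / [5]
  Insert 2 (step 6): P = [2, 4] / [3, 8] / [5] / [7];  Q = [1, 3] / [2, 4] / [5] / [6]
  Insert 9 (step 7): P = [2, 4, 9] / [3, 8] / [5] / [7];  Q = [1, 3, 7] / [2, 4] / [5] / [6]
  Insert 6 (step 8): P = [2, 4, 6] / [3, 8, 9] / [5] / [7];  Q = [1, 3, 7] / [2, 4, 8] / [5] / [6]
  Insert 1 (step 9): P = [1, 4, 6] / [2, 8, 9] / [3] / [5] / [7];  Q = [1, 3, 7] / [2, 4, 8] / [5] / [6] / [9]
Final shape: (3, 3, 1, 1, 1).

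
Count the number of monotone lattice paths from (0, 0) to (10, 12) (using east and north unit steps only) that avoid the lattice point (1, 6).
Number of paths = 611611

Total paths from (0, 0) to (10, 12): C(22, 10) = 646646. Paths through (1, 6): (paths (0, 0) → (1, 6)) × (paths (1, 6) → (10, 12)) = C(7, 1) · C(15, 9) = 7 · 5005 = 35035. Avoidance count = 646646 − 35035 = 611611.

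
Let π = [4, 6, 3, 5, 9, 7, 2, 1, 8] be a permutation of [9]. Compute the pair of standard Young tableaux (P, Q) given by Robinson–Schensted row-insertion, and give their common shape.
P = [1, 5, 7, 8] / [2, 6, 9] / [3] / [4];  Q = [1, 2, 5, 9] / [3, 4, 6] / [7] / [8];  common shape = (4, 3, 1, 1)

Row-insert the values π_1, π_2, … into P one at a time, bumping the leftmost entry strictly greater than the inserted value down to the next row. The recording tableau Q records, in position (i, j), the step at which that cell was added to P.
  Insert 4 (step 1): P = [4];  Q = [1]
  Insert 6 (step 2): P = [4, 6];  Q = [1, 2]
  Insert 3 (step 3): P = [3, 6] / [4];  Q = [1, 2] / [3]
  Insert 5 (step 4): P = [3, 5] / [4, 6];  Q = [1, 2] / [3, 4]
  Insert 9 (step 5): P = [3, 5, 9] / [4, 6];  Q = [1, 2, 5] / [3, 4]
  Insert 7 (step 6): P = [3, 5, 7] / [4, 6, 9];  Q = [1, 2, 5] / [3, 4, 6]
  Insert 2 (step 7): P = [2, 5, 7] / [3, 6, 9] / [4];  Q = [1, 2, 5] / [3, 4, 6] / [7]
  Insert 1 (step 8): P = [1, 5, 7] / [2, 6, 9] / [3] / [4];  Q = [1, 2, 5] / [3, 4, 6] / [7] / [8]
  Insert 8 (step 9): P = [1, 5, 7, 8] / [2, 6, 9] / [3] / [4];  Q = [1, 2, 5, 9] / [3, 4, 6] / [7] / [8]
Final shape: (4, 3, 1, 1).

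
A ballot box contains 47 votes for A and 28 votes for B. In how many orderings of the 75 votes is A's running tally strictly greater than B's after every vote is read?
Strict-lead orderings = 79706857775188636496

Total orderings of the 75 votes with 47 for A: C(75, 47) = 314632333323113038800. By the Bertrand ballot formula (Cycle Lemma / reflection principle), the number of orderings in which A is strictly ahead of B throughout is (p − q)/(p + q) · C(p + q, p) = (47 − 28)/(47 + 28) · 314632333323113038800 = 79706857775188636496.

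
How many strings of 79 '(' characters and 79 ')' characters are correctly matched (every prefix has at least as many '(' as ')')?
C_79 = 289450081175264899454283846029490767264392230

These balanced parentheses are counted by the Catalan number C_n = (1/(n + 1)) · C(2n, n). For n = 79: C_79 = (1/80) · C(158, 79) = 23156006494021191956342707682359261381151378400/80 = 289450081175264899454283846029490767264392230.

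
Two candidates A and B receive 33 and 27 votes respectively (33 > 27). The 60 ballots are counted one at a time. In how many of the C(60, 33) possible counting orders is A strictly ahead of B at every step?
Strict-lead orderings = 8800480226417474

Total orderings of the 60 votes with 33 for A: C(60, 33) = 88004802264174740. By the Bertrand ballot formula (Cycle Lemma / reflection principle), the number of orderings in which A is strictly ahead of B throughout is (p − q)/(p + q) · C(p + q, p) = (33 − 27)/(33 + 27) · 88004802264174740 = 8800480226417474.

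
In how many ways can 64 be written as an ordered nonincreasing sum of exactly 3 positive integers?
p(64, 3 parts) = 341

Partitions of n into exactly k parts are in bijection with partitions of n − k into at most k parts (subtract 1 from each part). So p(64, exactly 3) = p(61, parts ≤ 3). Computing via the recurrence p(m, j) = p(m, j−1) + p(m−j, j) gives 341.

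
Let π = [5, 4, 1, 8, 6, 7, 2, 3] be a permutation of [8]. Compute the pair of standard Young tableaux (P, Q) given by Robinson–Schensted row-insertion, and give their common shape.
P = [1, 2, 3] / [4, 6, 7] / [5, 8];  Q = [1, 4, 6] / [2, 5, 8] / [3, 7];  common shape = (3, 3, 2)

Row-insert the values π_1, π_2, … into P one at a time, bumping the leftmost entry strictly greater than the inserted value down to the next row. The recording tableau Q records, in position (i, j), the step at which that cell was added to P.
  Insert 5 (step 1): P = [5];  Q = [1]
  Insert 4 (step 2): P = [4] / [5];  Q = [1] / [2]
  Insert 1 (step 3): P = [1] / [4] / [5];  Q = [1] / [2] / [3]
  Insert 8 (step 4): P = [1, 8] / [4] / [5];  Q = [1, 4] / [2] / [3]
  Insert 6 (step 5): P = [1, 6] / [4, 8] / [5];  Q = [1, 4] / [2, 5] / [3]
  Insert 7 (step 6): P = [1, 6, 7] / [4, 8] / [5];  Q = [1, 4, 6] / [2, 5] / [3]
  Insert 2 (step 7): P = [1, 2, 7] / [4, 6] / [5, 8];  Q = [1, 4, 6] / [2, 5] / [3, 7]
  Insert 3 (step 8): P = [1, 2, 3] / [4, 6, 7] / [5, 8];  Q = [1, 4, 6] / [2, 5, 8] / [3, 7]
Final shape: (3, 3, 2).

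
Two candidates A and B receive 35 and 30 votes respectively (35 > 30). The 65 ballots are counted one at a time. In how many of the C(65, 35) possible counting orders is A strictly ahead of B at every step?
Strict-lead orderings = 231469715790049632

Total orderings of the 65 votes with 35 for A: C(65, 35) = 3009106305270645216. By the Bertrand ballot formula (Cycle Lemma / reflection principle), the number of orderings in which A is strictly ahead of B throughout is (p − q)/(p + q) · C(p + q, p) = (35 − 30)/(35 + 30) · 3009106305270645216 = 231469715790049632.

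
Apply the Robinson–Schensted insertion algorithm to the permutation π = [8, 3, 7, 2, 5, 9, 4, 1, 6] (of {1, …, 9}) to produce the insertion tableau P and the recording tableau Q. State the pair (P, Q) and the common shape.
P = [1, 4, 6] / [2, 5, 9] / [3] / [7] / [8];  Q = [1, 3, 6] / [2, 5, 9] / [4] / [7] / [8];  common shape = (3, 3, 1, 1, 1)

Row-insert the values π_1, π_2, … into P one at a time, bumping the leftmost entry strictly greater than the inserted value down to the next row. The recording tableau Q records, in position (i, j), the step at which that cell was added to P.
  Insert 8 (step 1): P = [8];  Q = [1]
  Insert 3 (step 2): P = [3] / [8];  Q = [1] / [2]
  Insert 7 (step 3): P = [3, 7] / [8];  Q = [1, 3] / [2]
  Insert 2 (step 4): P = [2, 7] / [3] / [8];  Q = [1, 3] / [2] / [4]
  Insert 5 (step 5): P = [2, 5] / [3, 7] / [8];  Q = [1, 3] / [2, 5] / [4]
  Insert 9 (step 6): P = [2, 5, 9] / [3, 7] / [8];  Q = [1, 3, 6] / [2, 5] / [4]
  Insert 4 (step 7): P = [2, 4, 9] / [3, 5] / [7] / [8];  Q = [1, 3, 6] / [2, 5] / [4] / [7]
  Insert 1 (step 8): P = [1, 4, 9] / [2, 5] / [3] / [7] / [8];  Q = [1, 3, 6] / [2, 5] / [4] / [7] / [8]
  Insert 6 (step 9): P = [1, 4, 6] / [2, 5, 9] / [3] / [7] / [8];  Q = [1, 3, 6] / [2, 5, 9] / [4] / [7] / [8]
Final shape: (3, 3, 1, 1, 1).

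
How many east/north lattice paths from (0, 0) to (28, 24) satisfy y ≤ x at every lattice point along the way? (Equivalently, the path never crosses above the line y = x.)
Number of paths = 73514652074500

By the reflection principle (André's argument), the number of monotone paths to (28, 24) with n ≤ m that never go above y = x is C(52, 28) − C(52, 29) = 426384982032100 − 352870329957600 = 73514652074500.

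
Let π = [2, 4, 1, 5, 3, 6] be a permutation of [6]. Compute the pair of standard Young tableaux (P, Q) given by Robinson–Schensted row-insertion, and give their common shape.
P = [1, 3, 5, 6] / [2, 4];  Q = [1, 2, 4, 6] / [3, 5];  common shape = (4, 2)

Row-insert the values π_1, π_2, … into P one at a time, bumping the leftmost entry strictly greater than the inserted value down to the next row. The recording tableau Q records, in position (i, j), the step at which that cell was added to P.
  Insert 2 (step 1): P = [2];  Q = [1]
  Insert 4 (step 2): P = [2, 4];  Q = [1, 2]
  Insert 1 (step 3): P = [1, 4] / [2];  Q = [1, 2] / [3]
  Insert 5 (step 4): P = [1, 4, 5] / [2];  Q = [1, 2, 4] / [3]
  Insert 3 (step 5): P = [1, 3, 5] / [2, 4];  Q = [1, 2, 4] / [3, 5]
  Insert 6 (step 6): P = [1, 3, 5, 6] / [2, 4];  Q = [1, 2, 4, 6] / [3, 5]
Final shape: (4, 2).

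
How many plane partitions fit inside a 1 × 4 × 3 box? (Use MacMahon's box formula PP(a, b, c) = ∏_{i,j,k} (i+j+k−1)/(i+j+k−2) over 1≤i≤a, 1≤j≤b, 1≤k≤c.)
PP(1, 4, 3) = 35

Evaluate the triple product over i = 1..1, j = 1..4, k = 1..3. The factors are (2/1) · (3/2) · (4/3) · (3/2) · (4/3) · (5/4) · (4/3) · (5/4) · … (12 factors total). The numerators and denominators telescope so the product is an integer; carrying out the multiplication exactly gives PP(1, 4, 3) = 35.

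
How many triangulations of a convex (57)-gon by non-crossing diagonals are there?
C_55 = 1759414616608818870992479875972

These polygon triangulations are counted by the Catalan number C_n = (1/(n + 1)) · C(2n, n). For n = 55: C_55 = (1/56) · C(110, 55) = 98527218530093856775578873054432/56 = 1759414616608818870992479875972.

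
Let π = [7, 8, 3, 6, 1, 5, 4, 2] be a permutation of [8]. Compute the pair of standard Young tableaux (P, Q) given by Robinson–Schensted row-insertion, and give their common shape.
P = [1, 2] / [3, 4] / [5, 8] / [6] / [7];  Q = [1, 2] / [3, 4] / [5, 6] / [7] / [8];  common shape = (2, 2, 2, 1, 1)

Row-insert the values π_1, π_2, … into P one at a time, bumping the leftmost entry strictly greater than the inserted value down to the next row. The recording tableau Q records, in position (i, j), the step at which that cell was added to P.
  Insert 7 (step 1): P = [7];  Q = [1]
  Insert 8 (step 2): P = [7, 8];  Q = [1, 2]
  Insert 3 (step 3): P = [3, 8] / [7];  Q = [1, 2] / [3]
  Insert 6 (step 4): P = [3, 6] / [7, 8];  Q = [1, 2] / [3, 4]
  Insert 1 (step 5): P = [1, 6] / [3, 8] / [7];  Q = [1, 2] / [3, 4] / [5]
  Insert 5 (step 6): P = [1, 5] / [3, 6] / [7, 8];  Q = [1, 2] / [3, 4] / [5, 6]
  Insert 4 (step 7): P = [1, 4] / [3, 5] / [6, 8] / [7];  Q = [1, 2] / [3, 4] / [5, 6] / [7]
  Insert 2 (step 8): P = [1, 2] / [3, 4] / [5, 8] / [6] / [7];  Q = [1, 2] / [3, 4] / [5, 6] / [7] / [8]
Final shape: (2, 2, 2, 1, 1).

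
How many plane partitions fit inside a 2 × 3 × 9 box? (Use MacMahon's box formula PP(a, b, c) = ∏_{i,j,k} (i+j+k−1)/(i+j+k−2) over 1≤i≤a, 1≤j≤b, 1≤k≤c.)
PP(2, 3, 9) = 15730

Evaluate the triple product over i = 1..2, j = 1..3, k = 1..9. The factors are (2/1) · (3/2) · (4/3) · (5/4) · (6/5) · (7/6) · (8/7) · (9/8) · … (54 factors total). The numerators and denominators telescope so the product is an integer; carrying out the multiplication exactly gives PP(2, 3, 9) = 15730.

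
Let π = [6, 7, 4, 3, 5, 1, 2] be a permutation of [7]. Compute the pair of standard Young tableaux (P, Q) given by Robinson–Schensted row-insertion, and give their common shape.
P = [1, 2] / [3, 5] / [4, 7] / [6];  Q = [1, 2] / [3, 5] / [4, 7] / [6];  common shape = (2, 2, 2, 1)

Row-insert the values π_1, π_2, … into P one at a time, bumping the leftmost entry strictly greater than the inserted value down to the next row. The recording tableau Q records, in position (i, j), the step at which that cell was added to P.
  Insert 6 (step 1): P = [6];  Q = [1]
  Insert 7 (step 2): P = [6, 7];  Q = [1, 2]
  Insert 4 (step 3): P = [4, 7] / [6];  Q = [1, 2] / [3]
  Insert 3 (step 4): P = [3, 7] / [4] / [6];  Q = [1, 2] / [3] / [4]
  Insert 5 (step 5): P = [3, 5] / [4, 7] / [6];  Q = [1, 2] / [3, 5] / [4]
  Insert 1 (step 6): P = [1, 5] / [3, 7] / [4] / [6];  Q = [1, 2] / [3, 5] / [4] / [6]
  Insert 2 (step 7): P = [1, 2] / [3, 5] / [4, 7] / [6];  Q = [1, 2] / [3, 5] / [4, 7] / [6]
Final shape: (2, 2, 2, 1).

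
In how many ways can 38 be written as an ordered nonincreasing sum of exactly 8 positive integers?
p(38, 8 parts) = 2462

Partitions of n into exactly k parts are in bijection with partitions of n − k into at most k parts (subtract 1 from each part). So p(38, exactly 8) = p(30, parts ≤ 8). Computing via the recurrence p(m, j) = p(m, j−1) + p(m−j, j) gives 2462.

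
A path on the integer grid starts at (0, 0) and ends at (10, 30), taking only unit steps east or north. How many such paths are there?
Number of paths = 847660528

A monotone lattice path from (0, 0) to (10, 30) consists of 10 east steps and 30 north steps in some order, so it is determined by which 10 of the 40 steps are east. The count is C(40, 10) = 847660528.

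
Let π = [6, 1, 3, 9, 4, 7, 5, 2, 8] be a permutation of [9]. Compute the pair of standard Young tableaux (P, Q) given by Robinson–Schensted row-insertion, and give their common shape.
P = [1, 2, 4, 5, 8] / [3, 7] / [6] / [9];  Q = [1, 3, 4, 6, 9] / [2, 5] / [7] / [8];  common shape = (5, 2, 1, 1)

Row-insert the values π_1, π_2, … into P one at a time, bumping the leftmost entry strictly greater than the inserted value down to the next row. The recording tableau Q records, in position (i, j), the step at which that cell was added to P.
  Insert 6 (step 1): P = [6];  Q = [1]
  Insert 1 (step 2): P = [1] / [6];  Q = [1] / [2]
  Insert 3 (step 3): P = [1, 3] / [6];  Q = [1, 3] / [2]
  Insert 9 (step 4): P = [1, 3, 9] / [6];  Q = [1, 3, 4] / [2]
  Insert 4 (step 5): P = [1, 3, 4] / [6, 9];  Q = [1, 3, 4] / [2, 5]
  Insert 7 (step 6): P = [1, 3, 4, 7] / [6, 9];  Q = [1, 3, 4, 6] / [2, 5]
  Insert 5 (step 7): P = [1, 3, 4, 5] / [6, 7] / [9];  Q = [1, 3, 4, 6] / [2, 5] / [7]
  Insert 2 (step 8): P = [1, 2, 4, 5] / [3, 7] / [6] / [9];  Q = [1, 3, 4, 6] / [2, 5] / [7] / [8]
  Insert 8 (step 9): P = [1, 2, 4, 5, 8] / [3, 7] / [6] / [9];  Q = [1, 3, 4, 6, 9] / [2, 5] / [7] / [8]
Final shape: (5, 2, 1, 1).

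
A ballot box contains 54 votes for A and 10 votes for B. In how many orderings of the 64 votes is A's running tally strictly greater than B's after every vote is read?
Strict-lead orderings = 104137835186

Total orderings of the 64 votes with 54 for A: C(64, 54) = 151473214816. By the Bertrand ballot formula (Cycle Lemma / reflection principle), the number of orderings in which A is strictly ahead of B throughout is (p − q)/(p + q) · C(p + q, p) = (54 − 10)/(54 + 10) · 151473214816 = 104137835186.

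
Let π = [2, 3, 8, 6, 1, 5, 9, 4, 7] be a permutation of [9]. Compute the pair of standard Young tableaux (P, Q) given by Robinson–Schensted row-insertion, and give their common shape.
P = [1, 3, 4, 7] / [2, 5, 9] / [6] / [8];  Q = [1, 2, 3, 7] / [4, 6, 9] / [5] / [8];  common shape = (4, 3, 1, 1)

Row-insert the values π_1, π_2, … into P one at a time, bumping the leftmost entry strictly greater than the inserted value down to the next row. The recording tableau Q records, in position (i, j), the step at which that cell was added to P.
  Insert 2 (step 1): P = [2];  Q = [1]
  Insert 3 (step 2): P = [2, 3];  Q = [1, 2]
  Insert 8 (step 3): P = [2, 3, 8];  Q = [1, 2, 3]
  Insert 6 (step 4): P = [2, 3, 6] / [8];  Q = [1, 2, 3] / [4]
  Insert 1 (step 5): P = [1, 3, 6] / [2] / [8];  Q = [1, 2, 3] / [4] / [5]
  Insert 5 (step 6): P = [1, 3, 5] / [2, 6] / [8];  Q = [1, 2, 3] / [4, 6] / [5]
  Insert 9 (step 7): P = [1, 3, 5, 9] / [2, 6] / [8];  Q = [1, 2, 3, 7] / [4, 6] / [5]
  Insert 4 (step 8): P = [1, 3, 4, 9] / [2, 5] / [6] / [8];  Q = [1, 2, 3, 7] / [4, 6] / [5] / [8]
  Insert 7 (step 9): P = [1, 3, 4, 7] / [2, 5, 9] / [6] / [8];  Q = [1, 2, 3, 7] / [4, 6, 9] / [5] / [8]
Final shape: (4, 3, 1, 1).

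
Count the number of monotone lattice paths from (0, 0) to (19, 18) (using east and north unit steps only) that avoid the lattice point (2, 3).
Number of paths = 12015404700

Total paths from (0, 0) to (19, 18): C(37, 19) = 17672631900. Paths through (2, 3): (paths (0, 0) → (2, 3)) × (paths (2, 3) → (19, 18)) = C(5, 2) · C(32, 17) = 10 · 565722720 = 5657227200. Avoidance count = 17672631900 − 5657227200 = 12015404700.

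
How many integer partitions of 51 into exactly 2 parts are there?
p(51, 2 parts) = 25

Partitions of n into exactly k parts are in bijection with partitions of n − k into at most k parts (subtract 1 from each part). So p(51, exactly 2) = p(49, parts ≤ 2). Computing via the recurrence p(m, j) = p(m, j−1) + p(m−j, j) gives 25.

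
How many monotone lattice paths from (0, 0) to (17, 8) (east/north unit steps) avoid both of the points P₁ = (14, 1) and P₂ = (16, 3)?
Number of paths = 1074501

Inclusion–exclusion. Total paths: C(25, 17) = 1081575. Through P₁: C(15, 14)·C(10, 3) = 1800. Through P₂: C(19, 16)·C(6, 1) = 5814. Since P₁ is strictly southwest of P₂, a monotone path through both must visit P₁ then P₂; paths through both = C(15, 14)·C(4, 2)·C(6, 1) = 540. Avoid both = 1081575 − 1800 − 5814 + 540 = 1074501.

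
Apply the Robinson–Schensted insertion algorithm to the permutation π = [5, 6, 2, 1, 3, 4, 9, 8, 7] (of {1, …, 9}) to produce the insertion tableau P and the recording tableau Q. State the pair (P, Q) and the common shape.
P = [1, 3, 4, 7] / [2, 6, 8] / [5, 9];  Q = [1, 2, 6, 7] / [3, 5, 8] / [4, 9];  common shape = (4, 3, 2)

Row-insert the values π_1, π_2, … into P one at a time, bumping the leftmost entry strictly greater than the inserted value down to the next row. The recording tableau Q records, in position (i, j), the step at which that cell was added to P.
  Insert 5 (step 1): P = [5];  Q = [1]
  Insert 6 (step 2): P = [5, 6];  Q = [1, 2]
  Insert 2 (step 3): P = [2, 6] / [5];  Q = [1, 2] / [3]
  Insert 1 (step 4): P = [1, 6] / [2] / [5];  Q = [1, 2] / [3] / [4]
  Insert 3 (step 5): P = [1, 3] / [2, 6] / [5];  Q = [1, 2] / [3, 5] / [4]
  Insert 4 (step 6): P = [1, 3, 4] / [2, 6] / [5];  Q = [1, 2, 6] / [3, 5] / [4]
  Insert 9 (step 7): P = [1, 3, 4, 9] / [2, 6] / [5];  Q = [1, 2, 6, 7] / [3, 5] / [4]
  Insert 8 (step 8): P = [1, 3, 4, 8] / [2, 6, 9] / [5];  Q = [1, 2, 6, 7] / [3, 5, 8] / [4]
  Insert 7 (step 9): P = [1, 3, 4, 7] / [2, 6, 8] / [5, 9];  Q = [1, 2, 6, 7] / [3, 5, 8] / [4, 9]
Final shape: (4, 3, 2).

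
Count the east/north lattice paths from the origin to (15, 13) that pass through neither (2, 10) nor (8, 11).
Number of paths = 34700880

Inclusion–exclusion. Total paths: C(28, 15) = 37442160. Through P₁: C(12, 2)·C(16, 13) = 36960. Through P₂: C(19, 8)·C(9, 7) = 2720952. Since P₁ is strictly southwest of P₂, a monotone path through both must visit P₁ then P₂; paths through both = C(12, 2)·C(7, 6)·C(9, 7) = 16632. Avoid both = 37442160 − 36960 − 2720952 + 16632 = 34700880.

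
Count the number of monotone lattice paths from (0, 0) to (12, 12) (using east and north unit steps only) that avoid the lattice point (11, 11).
Number of paths = 1293292

Total paths from (0, 0) to (12, 12): C(24, 12) = 2704156. Paths through (11, 11): (paths (0, 0) → (11, 11)) × (paths (11, 11) → (12, 12)) = C(22, 11) · C(2, 1) = 705432 · 2 = 1410864. Avoidance count = 2704156 − 1410864 = 1293292.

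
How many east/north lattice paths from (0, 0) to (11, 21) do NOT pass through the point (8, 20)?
Number of paths = 116592060

Total paths from (0, 0) to (11, 21): C(32, 11) = 129024480. Paths through (8, 20): (paths (0, 0) → (8, 20)) × (paths (8, 20) → (11, 21)) = C(28, 8) · C(4, 3) = 3108105 · 4 = 12432420. Avoidance count = 129024480 − 12432420 = 116592060.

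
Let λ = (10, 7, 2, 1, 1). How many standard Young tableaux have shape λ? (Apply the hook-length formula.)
# SYT of shape (10, 7, 2, 1, 1) = 54419040

Hook-length formula: f^λ = n! / Π hook(c), product over all cells c of the Young diagram. For λ = (10, 7, 2, 1, 1), n = 21 boxes. Hook lengths by row (left-to-right, top-to-bottom): [14, 11, 9, 8, 7, 6, 5, 3, 2, 1]; [10, 7, 5, 4, 3, 2, 1]; [4, 1]; [2]; [1]. Product of hooks = 938843136000. So f^λ = 21! / 938843136000 = 51090942171709440000 / 938843136000 = 54419040.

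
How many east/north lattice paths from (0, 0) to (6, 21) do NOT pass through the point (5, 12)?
Number of paths = 234130

Total paths from (0, 0) to (6, 21): C(27, 6) = 296010. Paths through (5, 12): (paths (0, 0) → (5, 12)) × (paths (5, 12) → (6, 21)) = C(17, 5) · C(10, 1) = 6188 · 10 = 61880. Avoidance count = 296010 − 61880 = 234130.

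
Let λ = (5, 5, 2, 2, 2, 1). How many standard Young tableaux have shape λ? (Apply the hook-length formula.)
# SYT of shape (5, 5, 2, 2, 2, 1) = 1361360

Hook-length formula: f^λ = n! / Π hook(c), product over all cells c of the Young diagram. For λ = (5, 5, 2, 2, 2, 1), n = 17 boxes. Hook lengths by row (left-to-right, top-to-bottom): [10, 8, 4, 3, 2]; [9, 7, 3, 2, 1]; [5, 3]; [4, 2]; [3, 1]; [1]. Product of hooks = 261273600. So f^λ = 17! / 261273600 = 355687428096000 / 261273600 = 1361360.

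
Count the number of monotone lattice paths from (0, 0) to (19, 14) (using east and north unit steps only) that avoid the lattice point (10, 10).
Number of paths = 686708660

Total paths from (0, 0) to (19, 14): C(33, 19) = 818809200. Paths through (10, 10): (paths (0, 0) → (10, 10)) × (paths (10, 10) → (19, 14)) = C(20, 10) · C(13, 9) = 184756 · 715 = 132100540. Avoidance count = 818809200 − 132100540 = 686708660.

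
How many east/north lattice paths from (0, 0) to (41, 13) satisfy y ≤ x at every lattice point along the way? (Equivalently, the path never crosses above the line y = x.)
Number of paths = 765169213410

By the reflection principle (André's argument), the number of monotone paths to (41, 13) with n ≤ m that never go above y = x is C(54, 41) − C(54, 42) = 1108176102180 − 343006888770 = 765169213410.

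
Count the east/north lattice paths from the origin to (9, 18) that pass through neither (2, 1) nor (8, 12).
Number of paths = 3026619

Inclusion–exclusion. Total paths: C(27, 9) = 4686825. Through P₁: C(3, 2)·C(24, 7) = 1038312. Through P₂: C(20, 8)·C(7, 1) = 881790. Since P₁ is strictly southwest of P₂, a monotone path through both must visit P₁ then P₂; paths through both = C(3, 2)·C(17, 6)·C(7, 1) = 259896. Avoid both = 4686825 − 1038312 − 881790 + 259896 = 3026619.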